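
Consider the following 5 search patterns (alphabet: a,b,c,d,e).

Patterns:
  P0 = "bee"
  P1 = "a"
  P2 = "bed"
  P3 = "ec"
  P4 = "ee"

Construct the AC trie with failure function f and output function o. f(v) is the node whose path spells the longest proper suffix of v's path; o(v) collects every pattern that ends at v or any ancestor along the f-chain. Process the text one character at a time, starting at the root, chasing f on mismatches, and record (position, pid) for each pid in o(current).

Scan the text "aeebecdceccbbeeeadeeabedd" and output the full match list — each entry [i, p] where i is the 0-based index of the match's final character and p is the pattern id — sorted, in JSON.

Build:
Trie (insert patterns):
  n0 'ε': a→4 b→1 e→6
  n1 'b': e→2
  n2 'be': d→5 e→3
  n3 'bee': ·  ←P0
  n4 'a': ·  ←P1
  n5 'bed': ·  ←P2
  n6 'e': c→7 e→8
  n7 'ec': ·  ←P3
  n8 'ee': ·  ←P4

BFS fail/out derivation:
  fail(1) 'b': from fail(0)=0 chase 'b': 0 ⇒ 0;  out=∅∪out(0)=∅
  fail(4) 'a': from fail(0)=0 chase 'a': 0 ⇒ 0;  out={1}∪out(0)={1}
  fail(6) 'e': from fail(0)=0 chase 'e': 0 ⇒ 0;  out=∅∪out(0)=∅
  fail(2) 'be': from fail(1)=0 chase 'e': 0 ⇒ 6;  out=∅∪out(6)=∅
  fail(7) 'ec': from fail(6)=0 chase 'c': 0 ⇒ 0;  out={3}∪out(0)={3}
  fail(8) 'ee': from fail(6)=0 chase 'e': 0 ⇒ 6;  out={4}∪out(6)={4}
  fail(3) 'bee': from fail(2)=6 chase 'e': 6 ⇒ 8;  out={0}∪out(8)={0,4}
  fail(5) 'bed': from fail(2)=6 chase 'd': 6→0 ⇒ 0;  out={2}∪out(0)={2}

Scan:
[0] read 'a'  n0⇒n4  → match P1@[0:0]
[1] read 'e'  n4⇒n6 (fail-walked)
[2] read 'e'  n6⇒n8  → match P4@[1:2]
[3] read 'b'  n8⇒n1 (fail-walked)
[4] read 'e'  n1⇒n2
[5] read 'c'  n2⇒n7 (fail-walked)  → match P3@[4:5]
[6] read 'd'  n7⇒n0 (fail-walked)
[7] read 'c'  n0⇒n0
[8] read 'e'  n0⇒n6
[9] read 'c'  n6⇒n7  → match P3@[8:9]
[10] read 'c'  n7⇒n0 (fail-walked)
[11] read 'b'  n0⇒n1
[12] read 'b'  n1⇒n1 (fail-walked)
[13] read 'e'  n1⇒n2
[14] read 'e'  n2⇒n3  → match P0@[12:14],P4@[13:14]
[15] read 'e'  n3⇒n8 (fail-walked)  → match P4@[14:15]
[16] read 'a'  n8⇒n4 (fail-walked)  → match P1@[16:16]
[17] read 'd'  n4⇒n0 (fail-walked)
[18] read 'e'  n0⇒n6
[19] read 'e'  n6⇒n8  → match P4@[18:19]
[20] read 'a'  n8⇒n4 (fail-walked)  → match P1@[20:20]
[21] read 'b'  n4⇒n1 (fail-walked)
[22] read 'e'  n1⇒n2
[23] read 'd'  n2⇒n5  → match P2@[21:23]
[24] read 'd'  n5⇒n0 (fail-walked)

All matches (sorted): [[0,1],[2,4],[5,3],[9,3],[14,0],[14,4],[15,4],[16,1],[19,4],[20,1],[23,2]]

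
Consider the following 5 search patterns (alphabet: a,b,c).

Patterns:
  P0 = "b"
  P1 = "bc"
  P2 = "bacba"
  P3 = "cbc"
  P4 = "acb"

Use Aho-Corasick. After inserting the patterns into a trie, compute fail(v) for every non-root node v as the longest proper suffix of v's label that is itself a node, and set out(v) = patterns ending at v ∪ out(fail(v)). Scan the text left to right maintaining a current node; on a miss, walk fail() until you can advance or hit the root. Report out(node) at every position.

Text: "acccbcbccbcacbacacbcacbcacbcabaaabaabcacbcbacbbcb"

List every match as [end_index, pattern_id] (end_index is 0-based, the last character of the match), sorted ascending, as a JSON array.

Build:
Trie nodes:
  0='ε' goto a→10 b→1 c→7
  1='b' goto a→3 c→2  ←P0
  2='bc' goto ·  ←P1
  3='ba' goto c→4
  4='bac' goto b→5
  5='bacb' goto a→6
  6='bacba' goto ·  ←P2
  7='c' goto b→8
  8='cb' goto c→9
  9='cbc' goto ·  ←P3
  10='a' goto c→11
  11='ac' goto b→12
  12='acb' goto ·  ←P4

BFS fail/out derivation:
  fail(1) 'b': from fail(0)=0 chase 'b': 0 ⇒ 0;  out={0}∪out(0)={0}
  fail(7) 'c': from fail(0)=0 chase 'c': 0 ⇒ 0;  out=∅∪out(0)=∅
  fail(10) 'a': from fail(0)=0 chase 'a': 0 ⇒ 0;  out=∅∪out(0)=∅
  fail(2) 'bc': from fail(1)=0 chase 'c': 0 ⇒ 7;  out={1}∪out(7)={1}
  fail(3) 'ba': from fail(1)=0 chase 'a': 0 ⇒ 10;  out=∅∪out(10)=∅
  fail(8) 'cb': from fail(7)=0 chase 'b': 0 ⇒ 1;  out=∅∪out(1)={0}
  fail(11) 'ac': from fail(10)=0 chase 'c': 0 ⇒ 7;  out=∅∪out(7)=∅
  fail(4) 'bac': from fail(3)=10 chase 'c': 10 ⇒ 11;  out=∅∪out(11)=∅
  fail(9) 'cbc': from fail(8)=1 chase 'c': 1 ⇒ 2;  out={3}∪out(2)={1,3}
  fail(12) 'acb': from fail(11)=7 chase 'b': 7 ⇒ 8;  out={4}∪out(8)={0,4}
  fail(5) 'bacb': from fail(4)=11 chase 'b': 11 ⇒ 12;  out=∅∪out(12)={0,4}
  fail(6) 'bacba': from fail(5)=12 chase 'a': 12→8→1 ⇒ 3;  out={2}∪out(3)={2}

Text stream:
pos 0 'a': at 10
pos 1 'c': at 11
pos 2 'c': at 7 (fail-walked)
pos 3 'c': at 7 (fail-walked)
pos 4 'b': at 8  emit P0@[4:4]
pos 5 'c': at 9  emit P1@[4:5],P3@[3:5]
pos 6 'b': at 8 (fail-walked)  emit P0@[6:6]
pos 7 'c': at 9  emit P1@[6:7],P3@[5:7]
pos 8 'c': at 7 (fail-walked)
pos 9 'b': at 8  emit P0@[9:9]
pos 10 'c': at 9  emit P1@[9:10],P3@[8:10]
pos 11 'a': at 10 (fail-walked)
pos 12 'c': at 11
pos 13 'b': at 12  emit P0@[13:13],P4@[11:13]
pos 14 'a': at 3 (fail-walked)
pos 15 'c': at 4
pos 16 'a': at 10 (fail-walked)
pos 17 'c': at 11
pos 18 'b': at 12  emit P0@[18:18],P4@[16:18]
pos 19 'c': at 9 (fail-walked)  emit P1@[18:19],P3@[17:19]
pos 20 'a': at 10 (fail-walked)
pos 21 'c': at 11
pos 22 'b': at 12  emit P0@[22:22],P4@[20:22]
pos 23 'c': at 9 (fail-walked)  emit P1@[22:23],P3@[21:23]
pos 24 'a': at 10 (fail-walked)
pos 25 'c': at 11
pos 26 'b': at 12  emit P0@[26:26],P4@[24:26]
pos 27 'c': at 9 (fail-walked)  emit P1@[26:27],P3@[25:27]
pos 28 'a': at 10 (fail-walked)
pos 29 'b': at 1 (fail-walked)  emit P0@[29:29]
pos 30 'a': at 3
pos 31 'a': at 10 (fail-walked)
pos 32 'a': at 10 (fail-walked)
pos 33 'b': at 1 (fail-walked)  emit P0@[33:33]
pos 34 'a': at 3
pos 35 'a': at 10 (fail-walked)
pos 36 'b': at 1 (fail-walked)  emit P0@[36:36]
pos 37 'c': at 2  emit P1@[36:37]
pos 38 'a': at 10 (fail-walked)
pos 39 'c': at 11
pos 40 'b': at 12  emit P0@[40:40],P4@[38:40]
pos 41 'c': at 9 (fail-walked)  emit P1@[40:41],P3@[39:41]
pos 42 'b': at 8 (fail-walked)  emit P0@[42:42]
pos 43 'a': at 3 (fail-walked)
pos 44 'c': at 4
pos 45 'b': at 5  emit P0@[45:45],P4@[43:45]
pos 46 'b': at 1 (fail-walked)  emit P0@[46:46]
pos 47 'c': at 2  emit P1@[46:47]
pos 48 'b': at 8 (fail-walked)  emit P0@[48:48]

Matches: [[4,0],[5,1],[5,3],[6,0],[7,1],[7,3],[9,0],[10,1],[10,3],[13,0],[13,4],[18,0],[18,4],[19,1],[19,3],[22,0],[22,4],[23,1],[23,3],[26,0],[26,4],[27,1],[27,3],[29,0],[33,0],[36,0],[37,1],[40,0],[40,4],[41,1],[41,3],[42,0],[45,0],[45,4],[46,0],[47,1],[48,0]]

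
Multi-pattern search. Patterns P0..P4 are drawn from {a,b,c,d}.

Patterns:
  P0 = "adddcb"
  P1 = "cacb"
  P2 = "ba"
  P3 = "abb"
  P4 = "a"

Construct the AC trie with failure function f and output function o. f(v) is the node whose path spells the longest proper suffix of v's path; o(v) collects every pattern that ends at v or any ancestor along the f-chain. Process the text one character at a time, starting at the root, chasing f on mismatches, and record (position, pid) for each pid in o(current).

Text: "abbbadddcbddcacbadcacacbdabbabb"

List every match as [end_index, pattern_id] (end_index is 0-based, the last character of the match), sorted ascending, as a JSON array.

Build automaton:
Trie (insert patterns):
  0='ε' goto a→1 b→11 c→7
  1='a' goto b→13 d→2  [P4 ends]
  2='ad' goto d→3
  3='add' goto d→4
  4='addd' goto c→5
  5='adddc' goto b→6
  6='adddcb' goto ·  [P0 ends]
  7='c' goto a→8
  8='ca' goto c→9
  9='cac' goto b→10
  10='cacb' goto ·  [P1 ends]
  11='b' goto a→12
  12='ba' goto ·  [P2 ends]
  13='ab' goto b→14
  14='abb' goto ·  [P3 ends]

BFS fail/out derivation:
  n1('a'): parent n0 fail=0; on 'a' 0 → fail=0;  out {4}∪∅={4}
  n7('c'): parent n0 fail=0; on 'c' 0 → fail=0;  out ∅∪∅=∅
  n11('b'): parent n0 fail=0; on 'b' 0 → fail=0;  out ∅∪∅=∅
  n2('ad'): parent n1 fail=0; on 'd' 0 → fail=0;  out ∅∪∅=∅
  n8('ca'): parent n7 fail=0; on 'a' 0 → fail=1;  out ∅∪{4}={4}
  n12('ba'): parent n11 fail=0; on 'a' 0 → fail=1;  out {2}∪{4}={2,4}
  n13('ab'): parent n1 fail=0; on 'b' 0 → fail=11;  out ∅∪∅=∅
  n3('add'): parent n2 fail=0; on 'd' 0 → fail=0;  out ∅∪∅=∅
  n9('cac'): parent n8 fail=1; on 'c' 1→0 → fail=7;  out ∅∪∅=∅
  n14('abb'): parent n13 fail=11; on 'b' 11→0 → fail=11;  out {3}∪∅={3}
  n4('addd'): parent n3 fail=0; on 'd' 0 → fail=0;  out ∅∪∅=∅
  n10('cacb'): parent n9 fail=7; on 'b' 7→0 → fail=11;  out {1}∪∅={1}
  n5('adddc'): parent n4 fail=0; on 'c' 0 → fail=7;  out ∅∪∅=∅
  n6('adddcb'): parent n5 fail=7; on 'b' 7→0 → fail=11;  out {0}∪∅={0}

Scan:
pos 0 'a': at 1  ** P4@[0:0]
pos 1 'b': at 13
pos 2 'b': at 14  ** P3@[0:2]
pos 3 'b': at 11 ·f
pos 4 'a': at 12  ** P2@[3:4],P4@[4:4]
pos 5 'd': at 2 ·f
pos 6 'd': at 3
pos 7 'd': at 4
pos 8 'c': at 5
pos 9 'b': at 6  ** P0@[4:9]
pos 10 'd': at 0 ·f
pos 11 'd': at 0
pos 12 'c': at 7
pos 13 'a': at 8  ** P4@[13:13]
pos 14 'c': at 9
pos 15 'b': at 10  ** P1@[12:15]
pos 16 'a': at 12 ·f  ** P2@[15:16],P4@[16:16]
pos 17 'd': at 2 ·f
pos 18 'c': at 7 ·f
pos 19 'a': at 8  ** P4@[19:19]
pos 20 'c': at 9
pos 21 'a': at 8 ·f  ** P4@[21:21]
pos 22 'c': at 9
pos 23 'b': at 10  ** P1@[20:23]
pos 24 'd': at 0 ·f
pos 25 'a': at 1  ** P4@[25:25]
pos 26 'b': at 13
pos 27 'b': at 14  ** P3@[25:27]
pos 28 'a': at 12 ·f  ** P2@[27:28],P4@[28:28]
pos 29 'b': at 13 ·f
pos 30 'b': at 14  ** P3@[28:30]

All matches (sorted): [[0,4],[2,3],[4,2],[4,4],[9,0],[13,4],[15,1],[16,2],[16,4],[19,4],[21,4],[23,1],[25,4],[27,3],[28,2],[28,4],[30,3]]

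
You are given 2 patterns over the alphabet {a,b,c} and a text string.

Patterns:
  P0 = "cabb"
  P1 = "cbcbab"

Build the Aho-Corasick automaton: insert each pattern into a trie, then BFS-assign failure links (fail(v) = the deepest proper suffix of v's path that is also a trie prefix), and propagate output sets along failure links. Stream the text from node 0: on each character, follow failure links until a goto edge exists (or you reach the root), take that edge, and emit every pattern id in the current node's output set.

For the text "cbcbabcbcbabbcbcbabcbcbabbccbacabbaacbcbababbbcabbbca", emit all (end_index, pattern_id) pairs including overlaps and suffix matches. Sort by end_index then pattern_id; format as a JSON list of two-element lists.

Build automaton:
Trie nodes:
  0='ε' goto c→1
  1='c' goto a→2 b→5
  2='ca' goto b→3
  3='cab' goto b→4
  4='cabb' goto ·  [P0 ends]
  5='cb' goto c→6
  6='cbc' goto b→7
  7='cbcb' goto a→8
  8='cbcba' goto b→9
  9='cbcbab' goto ·  [P1 ends]

Failure links (BFS by depth):
  fail(1) 'c': from fail(0)=0 chase 'c': 0 ⇒ 0;  out=∅∪out(0)=∅
  fail(2) 'ca': from fail(1)=0 chase 'a': 0 ⇒ 0;  out=∅∪out(0)=∅
  fail(5) 'cb': from fail(1)=0 chase 'b': 0 ⇒ 0;  out=∅∪out(0)=∅
  fail(3) 'cab': from fail(2)=0 chase 'b': 0 ⇒ 0;  out=∅∪out(0)=∅
  fail(6) 'cbc': from fail(5)=0 chase 'c': 0 ⇒ 1;  out=∅∪out(1)=∅
  fail(4) 'cabb': from fail(3)=0 chase 'b': 0 ⇒ 0;  out={0}∪out(0)={0}
  fail(7) 'cbcb': from fail(6)=1 chase 'b': 1 ⇒ 5;  out=∅∪out(5)=∅
  fail(8) 'cbcba': from fail(7)=5 chase 'a': 5→0 ⇒ 0;  out=∅∪out(0)=∅
  fail(9) 'cbcbab': from fail(8)=0 chase 'b': 0 ⇒ 0;  out={1}∪out(0)={1}

Text stream:
[0] read 'c'  n0⇒n1
[1] read 'b'  n1⇒n5
[2] read 'c'  n5⇒n6
[3] read 'b'  n6⇒n7
[4] read 'a'  n7⇒n8
[5] read 'b'  n8⇒n9  → match P1@[0:5]
[6] read 'c'  n9⇒n1 (via fail)
[7] read 'b'  n1⇒n5
[8] read 'c'  n5⇒n6
[9] read 'b'  n6⇒n7
[10] read 'a'  n7⇒n8
[11] read 'b'  n8⇒n9  → match P1@[6:11]
[12] read 'b'  n9⇒n0 (via fail)
[13] read 'c'  n0⇒n1
[14] read 'b'  n1⇒n5
[15] read 'c'  n5⇒n6
[16] read 'b'  n6⇒n7
[17] read 'a'  n7⇒n8
[18] read 'b'  n8⇒n9  → match P1@[13:18]
[19] read 'c'  n9⇒n1 (via fail)
[20] read 'b'  n1⇒n5
[21] read 'c'  n5⇒n6
[22] read 'b'  n6⇒n7
[23] read 'a'  n7⇒n8
[24] read 'b'  n8⇒n9  → match P1@[19:24]
[25] read 'b'  n9⇒n0 (via fail)
[26] read 'c'  n0⇒n1
[27] read 'c'  n1⇒n1 (via fail)
[28] read 'b'  n1⇒n5
[29] read 'a'  n5⇒n0 (via fail)
[30] read 'c'  n0⇒n1
[31] read 'a'  n1⇒n2
[32] read 'b'  n2⇒n3
[33] read 'b'  n3⇒n4  → match P0@[30:33]
[34] read 'a'  n4⇒n0 (via fail)
[35] read 'a'  n0⇒n0
[36] read 'c'  n0⇒n1
[37] read 'b'  n1⇒n5
[38] read 'c'  n5⇒n6
[39] read 'b'  n6⇒n7
[40] read 'a'  n7⇒n8
[41] read 'b'  n8⇒n9  → match P1@[36:41]
[42] read 'a'  n9⇒n0 (via fail)
[43] read 'b'  n0⇒n0
[44] read 'b'  n0⇒n0
[45] read 'b'  n0⇒n0
[46] read 'c'  n0⇒n1
[47] read 'a'  n1⇒n2
[48] read 'b'  n2⇒n3
[49] read 'b'  n3⇒n4  → match P0@[46:49]
[50] read 'b'  n4⇒n0 (via fail)
[51] read 'c'  n0⇒n1
[52] read 'a'  n1⇒n2

All matches (sorted): [[5,1],[11,1],[18,1],[24,1],[33,0],[41,1],[49,0]]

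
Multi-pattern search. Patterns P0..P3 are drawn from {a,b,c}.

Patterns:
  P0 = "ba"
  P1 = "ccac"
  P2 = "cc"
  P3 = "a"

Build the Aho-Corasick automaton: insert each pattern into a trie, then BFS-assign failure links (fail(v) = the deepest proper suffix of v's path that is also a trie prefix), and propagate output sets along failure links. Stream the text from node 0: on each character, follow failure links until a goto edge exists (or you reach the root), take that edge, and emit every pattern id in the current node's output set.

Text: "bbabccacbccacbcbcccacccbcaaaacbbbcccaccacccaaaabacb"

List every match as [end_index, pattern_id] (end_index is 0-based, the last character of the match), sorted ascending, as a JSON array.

Construct AC machine:
Trie nodes:
  n0 'ε': a→7 b→1 c→3
  n1 'b': a→2
  n2 'ba': ·  [P0 ends]
  n3 'c': c→4
  n4 'cc': a→5  [P2 ends]
  n5 'cca': c→6
  n6 'ccac': ·  [P1 ends]
  n7 'a': ·  [P3 ends]

Failure links (BFS by depth):
  fail(1) 'b': from fail(0)=0 chase 'b': 0 ⇒ 0;  out=∅∪out(0)=∅
  fail(3) 'c': from fail(0)=0 chase 'c': 0 ⇒ 0;  out=∅∪out(0)=∅
  fail(7) 'a': from fail(0)=0 chase 'a': 0 ⇒ 0;  out={3}∪out(0)={3}
  fail(2) 'ba': from fail(1)=0 chase 'a': 0 ⇒ 7;  out={0}∪out(7)={0,3}
  fail(4) 'cc': from fail(3)=0 chase 'c': 0 ⇒ 3;  out={2}∪out(3)={2}
  fail(5) 'cca': from fail(4)=3 chase 'a': 3→0 ⇒ 7;  out=∅∪out(7)={3}
  fail(6) 'ccac': from fail(5)=7 chase 'c': 7→0 ⇒ 3;  out={1}∪out(3)={1}

Run:
[0] read 'b'  n0⇒n1
[1] read 'b'  n1⇒n1 (via fail)
[2] read 'a'  n1⇒n2  ** P0@[1:2],P3@[2:2]
[3] read 'b'  n2⇒n1 (via fail)
[4] read 'c'  n1⇒n3 (via fail)
[5] read 'c'  n3⇒n4  ** P2@[4:5]
[6] read 'a'  n4⇒n5  ** P3@[6:6]
[7] read 'c'  n5⇒n6  ** P1@[4:7]
[8] read 'b'  n6⇒n1 (via fail)
[9] read 'c'  n1⇒n3 (via fail)
[10] read 'c'  n3⇒n4  ** P2@[9:10]
[11] read 'a'  n4⇒n5  ** P3@[11:11]
[12] read 'c'  n5⇒n6  ** P1@[9:12]
[13] read 'b'  n6⇒n1 (via fail)
[14] read 'c'  n1⇒n3 (via fail)
[15] read 'b'  n3⇒n1 (via fail)
[16] read 'c'  n1⇒n3 (via fail)
[17] read 'c'  n3⇒n4  ** P2@[16:17]
[18] read 'c'  n4⇒n4 (via fail)  ** P2@[17:18]
[19] read 'a'  n4⇒n5  ** P3@[19:19]
[20] read 'c'  n5⇒n6  ** P1@[17:20]
[21] read 'c'  n6⇒n4 (via fail)  ** P2@[20:21]
[22] read 'c'  n4⇒n4 (via fail)  ** P2@[21:22]
[23] read 'b'  n4⇒n1 (via fail)
[24] read 'c'  n1⇒n3 (via fail)
[25] read 'a'  n3⇒n7 (via fail)  ** P3@[25:25]
[26] read 'a'  n7⇒n7 (via fail)  ** P3@[26:26]
[27] read 'a'  n7⇒n7 (via fail)  ** P3@[27:27]
[28] read 'a'  n7⇒n7 (via fail)  ** P3@[28:28]
[29] read 'c'  n7⇒n3 (via fail)
[30] read 'b'  n3⇒n1 (via fail)
[31] read 'b'  n1⇒n1 (via fail)
[32] read 'b'  n1⇒n1 (via fail)
[33] read 'c'  n1⇒n3 (via fail)
[34] read 'c'  n3⇒n4  ** P2@[33:34]
[35] read 'c'  n4⇒n4 (via fail)  ** P2@[34:35]
[36] read 'a'  n4⇒n5  ** P3@[36:36]
[37] read 'c'  n5⇒n6  ** P1@[34:37]
[38] read 'c'  n6⇒n4 (via fail)  ** P2@[37:38]
[39] read 'a'  n4⇒n5  ** P3@[39:39]
[40] read 'c'  n5⇒n6  ** P1@[37:40]
[41] read 'c'  n6⇒n4 (via fail)  ** P2@[40:41]
[42] read 'c'  n4⇒n4 (via fail)  ** P2@[41:42]
[43] read 'a'  n4⇒n5  ** P3@[43:43]
[44] read 'a'  n5⇒n7 (via fail)  ** P3@[44:44]
[45] read 'a'  n7⇒n7 (via fail)  ** P3@[45:45]
[46] read 'a'  n7⇒n7 (via fail)  ** P3@[46:46]
[47] read 'b'  n7⇒n1 (via fail)
[48] read 'a'  n1⇒n2  ** P0@[47:48],P3@[48:48]
[49] read 'c'  n2⇒n3 (via fail)
[50] read 'b'  n3⇒n1 (via fail)

Matches: [[2,0],[2,3],[5,2],[6,3],[7,1],[10,2],[11,3],[12,1],[17,2],[18,2],[19,3],[20,1],[21,2],[22,2],[25,3],[26,3],[27,3],[28,3],[34,2],[35,2],[36,3],[37,1],[38,2],[39,3],[40,1],[41,2],[42,2],[43,3],[44,3],[45,3],[46,3],[48,0],[48,3]]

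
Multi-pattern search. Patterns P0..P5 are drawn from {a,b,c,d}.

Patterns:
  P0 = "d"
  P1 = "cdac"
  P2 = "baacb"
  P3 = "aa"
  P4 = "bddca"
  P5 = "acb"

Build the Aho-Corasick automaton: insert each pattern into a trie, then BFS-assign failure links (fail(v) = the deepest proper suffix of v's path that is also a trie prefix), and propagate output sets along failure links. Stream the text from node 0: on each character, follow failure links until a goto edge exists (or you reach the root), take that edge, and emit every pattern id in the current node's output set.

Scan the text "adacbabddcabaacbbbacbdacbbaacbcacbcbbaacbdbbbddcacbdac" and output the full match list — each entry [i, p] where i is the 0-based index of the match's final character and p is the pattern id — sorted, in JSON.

Construct AC machine:
Trie (insert patterns):
  n0 'ε': a→11 b→6 c→2 d→1
  n1 'd': ·  [P0 ends]
  n2 'c': d→3
  n3 'cd': a→4
  n4 'cda': c→5
  n5 'cdac': ·  [P1 ends]
  n6 'b': a→7 d→13
  n7 'ba': a→8
  n8 'baa': c→9
  n9 'baac': b→10
  n10 'baacb': ·  [P2 ends]
  n11 'a': a→12 c→17
  n12 'aa': ·  [P3 ends]
  n13 'bd': d→14
  n14 'bdd': c→15
  n15 'bddc': a→16
  n16 'bddca': ·  [P4 ends]
  n17 'ac': b→18
  n18 'acb': ·  [P5 ends]

Failure links (BFS by depth):
  fail(1) 'd': from fail(0)=0 chase 'd': 0 ⇒ 0;  out={0}∪out(0)={0}
  fail(2) 'c': from fail(0)=0 chase 'c': 0 ⇒ 0;  out=∅∪out(0)=∅
  fail(6) 'b': from fail(0)=0 chase 'b': 0 ⇒ 0;  out=∅∪out(0)=∅
  fail(11) 'a': from fail(0)=0 chase 'a': 0 ⇒ 0;  out=∅∪out(0)=∅
  fail(3) 'cd': from fail(2)=0 chase 'd': 0 ⇒ 1;  out=∅∪out(1)={0}
  fail(7) 'ba': from fail(6)=0 chase 'a': 0 ⇒ 11;  out=∅∪out(11)=∅
  fail(12) 'aa': from fail(11)=0 chase 'a': 0 ⇒ 11;  out={3}∪out(11)={3}
  fail(13) 'bd': from fail(6)=0 chase 'd': 0 ⇒ 1;  out=∅∪out(1)={0}
  fail(17) 'ac': from fail(11)=0 chase 'c': 0 ⇒ 2;  out=∅∪out(2)=∅
  fail(4) 'cda': from fail(3)=1 chase 'a': 1→0 ⇒ 11;  out=∅∪out(11)=∅
  fail(8) 'baa': from fail(7)=11 chase 'a': 11 ⇒ 12;  out=∅∪out(12)={3}
  fail(14) 'bdd': from fail(13)=1 chase 'd': 1→0 ⇒ 1;  out=∅∪out(1)={0}
  fail(18) 'acb': from fail(17)=2 chase 'b': 2→0 ⇒ 6;  out={5}∪out(6)={5}
  fail(5) 'cdac': from fail(4)=11 chase 'c': 11 ⇒ 17;  out={1}∪out(17)={1}
  fail(9) 'baac': from fail(8)=12 chase 'c': 12→11 ⇒ 17;  out=∅∪out(17)=∅
  fail(15) 'bddc': from fail(14)=1 chase 'c': 1→0 ⇒ 2;  out=∅∪out(2)=∅
  fail(10) 'baacb': from fail(9)=17 chase 'b': 17 ⇒ 18;  out={2}∪out(18)={2,5}
  fail(16) 'bddca': from fail(15)=2 chase 'a': 2→0 ⇒ 11;  out={4}∪out(11)={4}

Text stream:
pos 0 'a': at 11
pos 1 'd': at 1 (fail-walked)  emit P0@[1:1]
pos 2 'a': at 11 (fail-walked)
pos 3 'c': at 17
pos 4 'b': at 18  emit P5@[2:4]
pos 5 'a': at 7 (fail-walked)
pos 6 'b': at 6 (fail-walked)
pos 7 'd': at 13  emit P0@[7:7]
pos 8 'd': at 14  emit P0@[8:8]
pos 9 'c': at 15
pos 10 'a': at 16  emit P4@[6:10]
pos 11 'b': at 6 (fail-walked)
pos 12 'a': at 7
pos 13 'a': at 8  emit P3@[12:13]
pos 14 'c': at 9
pos 15 'b': at 10  emit P2@[11:15],P5@[13:15]
pos 16 'b': at 6 (fail-walked)
pos 17 'b': at 6 (fail-walked)
pos 18 'a': at 7
pos 19 'c': at 17 (fail-walked)
pos 20 'b': at 18  emit P5@[18:20]
pos 21 'd': at 13 (fail-walked)  emit P0@[21:21]
pos 22 'a': at 11 (fail-walked)
pos 23 'c': at 17
pos 24 'b': at 18  emit P5@[22:24]
pos 25 'b': at 6 (fail-walked)
pos 26 'a': at 7
pos 27 'a': at 8  emit P3@[26:27]
pos 28 'c': at 9
pos 29 'b': at 10  emit P2@[25:29],P5@[27:29]
pos 30 'c': at 2 (fail-walked)
pos 31 'a': at 11 (fail-walked)
pos 32 'c': at 17
pos 33 'b': at 18  emit P5@[31:33]
pos 34 'c': at 2 (fail-walked)
pos 35 'b': at 6 (fail-walked)
pos 36 'b': at 6 (fail-walked)
pos 37 'a': at 7
pos 38 'a': at 8  emit P3@[37:38]
pos 39 'c': at 9
pos 40 'b': at 10  emit P2@[36:40],P5@[38:40]
pos 41 'd': at 13 (fail-walked)  emit P0@[41:41]
pos 42 'b': at 6 (fail-walked)
pos 43 'b': at 6 (fail-walked)
pos 44 'b': at 6 (fail-walked)
pos 45 'd': at 13  emit P0@[45:45]
pos 46 'd': at 14  emit P0@[46:46]
pos 47 'c': at 15
pos 48 'a': at 16  emit P4@[44:48]
pos 49 'c': at 17 (fail-walked)
pos 50 'b': at 18  emit P5@[48:50]
pos 51 'd': at 13 (fail-walked)  emit P0@[51:51]
pos 52 'a': at 11 (fail-walked)
pos 53 'c': at 17

Matches: [[1,0],[4,5],[7,0],[8,0],[10,4],[13,3],[15,2],[15,5],[20,5],[21,0],[24,5],[27,3],[29,2],[29,5],[33,5],[38,3],[40,2],[40,5],[41,0],[45,0],[46,0],[48,4],[50,5],[51,0]]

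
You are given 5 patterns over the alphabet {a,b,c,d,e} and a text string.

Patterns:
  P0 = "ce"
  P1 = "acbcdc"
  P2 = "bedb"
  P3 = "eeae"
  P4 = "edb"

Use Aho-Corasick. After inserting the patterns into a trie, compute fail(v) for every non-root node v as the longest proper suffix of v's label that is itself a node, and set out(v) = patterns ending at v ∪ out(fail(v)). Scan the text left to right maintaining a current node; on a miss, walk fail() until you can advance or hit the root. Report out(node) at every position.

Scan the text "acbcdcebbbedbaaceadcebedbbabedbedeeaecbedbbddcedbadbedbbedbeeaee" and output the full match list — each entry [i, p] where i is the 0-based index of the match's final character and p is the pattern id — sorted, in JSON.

Build automaton:
Trie (insert patterns):
  0='ε' goto a→3 b→9 c→1 e→13
  1='c' goto e→2
  2='ce' goto ·  ←P0
  3='a' goto c→4
  4='ac' goto b→5
  5='acb' goto c→6
  6='acbc' goto d→7
  7='acbcd' goto c→8
  8='acbcdc' goto ·  ←P1
  9='b' goto e→10
  10='be' goto d→11
  11='bed' goto b→12
  12='bedb' goto ·  ←P2
  13='e' goto d→17 e→14
  14='ee' goto a→15
  15='eea' goto e→16
  16='eeae' goto ·  ←P3
  17='ed' goto b→18
  18='edb' goto ·  ←P4

Failure links (BFS by depth):
  fail(1) 'c': from fail(0)=0 chase 'c': 0 ⇒ 0;  out=∅∪out(0)=∅
  fail(3) 'a': from fail(0)=0 chase 'a': 0 ⇒ 0;  out=∅∪out(0)=∅
  fail(9) 'b': from fail(0)=0 chase 'b': 0 ⇒ 0;  out=∅∪out(0)=∅
  fail(13) 'e': from fail(0)=0 chase 'e': 0 ⇒ 0;  out=∅∪out(0)=∅
  fail(2) 'ce': from fail(1)=0 chase 'e': 0 ⇒ 13;  out={0}∪out(13)={0}
  fail(4) 'ac': from fail(3)=0 chase 'c': 0 ⇒ 1;  out=∅∪out(1)=∅
  fail(10) 'be': from fail(9)=0 chase 'e': 0 ⇒ 13;  out=∅∪out(13)=∅
  fail(14) 'ee': from fail(13)=0 chase 'e': 0 ⇒ 13;  out=∅∪out(13)=∅
  fail(17) 'ed': from fail(13)=0 chase 'd': 0 ⇒ 0;  out=∅∪out(0)=∅
  fail(5) 'acb': from fail(4)=1 chase 'b': 1→0 ⇒ 9;  out=∅∪out(9)=∅
  fail(11) 'bed': from fail(10)=13 chase 'd': 13 ⇒ 17;  out=∅∪out(17)=∅
  fail(15) 'eea': from fail(14)=13 chase 'a': 13→0 ⇒ 3;  out=∅∪out(3)=∅
  fail(18) 'edb': from fail(17)=0 chase 'b': 0 ⇒ 9;  out={4}∪out(9)={4}
  fail(6) 'acbc': from fail(5)=9 chase 'c': 9→0 ⇒ 1;  out=∅∪out(1)=∅
  fail(12) 'bedb': from fail(11)=17 chase 'b': 17 ⇒ 18;  out={2}∪out(18)={2,4}
  fail(16) 'eeae': from fail(15)=3 chase 'e': 3→0 ⇒ 13;  out={3}∪out(13)={3}
  fail(7) 'acbcd': from fail(6)=1 chase 'd': 1→0 ⇒ 0;  out=∅∪out(0)=∅
  fail(8) 'acbcdc': from fail(7)=0 chase 'c': 0 ⇒ 1;  out={1}∪out(1)={1}

Run:
[0] read 'a'  n0⇒n3
[1] read 'c'  n3⇒n4
[2] read 'b'  n4⇒n5
[3] read 'c'  n5⇒n6
[4] read 'd'  n6⇒n7
[5] read 'c'  n7⇒n8  emit P1@[0:5]
[6] read 'e'  n8⇒n2 (fail-walked)  emit P0@[5:6]
[7] read 'b'  n2⇒n9 (fail-walked)
[8] read 'b'  n9⇒n9 (fail-walked)
[9] read 'b'  n9⇒n9 (fail-walked)
[10] read 'e'  n9⇒n10
[11] read 'd'  n10⇒n11
[12] read 'b'  n11⇒n12  emit P2@[9:12],P4@[10:12]
[13] read 'a'  n12⇒n3 (fail-walked)
[14] read 'a'  n3⇒n3 (fail-walked)
[15] read 'c'  n3⇒n4
[16] read 'e'  n4⇒n2 (fail-walked)  emit P0@[15:16]
[17] read 'a'  n2⇒n3 (fail-walked)
[18] read 'd'  n3⇒n0 (fail-walked)
[19] read 'c'  n0⇒n1
[20] read 'e'  n1⇒n2  emit P0@[19:20]
[21] read 'b'  n2⇒n9 (fail-walked)
[22] read 'e'  n9⇒n10
[23] read 'd'  n10⇒n11
[24] read 'b'  n11⇒n12  emit P2@[21:24],P4@[22:24]
[25] read 'b'  n12⇒n9 (fail-walked)
[26] read 'a'  n9⇒n3 (fail-walked)
[27] read 'b'  n3⇒n9 (fail-walked)
[28] read 'e'  n9⇒n10
[29] read 'd'  n10⇒n11
[30] read 'b'  n11⇒n12  emit P2@[27:30],P4@[28:30]
[31] read 'e'  n12⇒n10 (fail-walked)
[32] read 'd'  n10⇒n11
[33] read 'e'  n11⇒n13 (fail-walked)
[34] read 'e'  n13⇒n14
[35] read 'a'  n14⇒n15
[36] read 'e'  n15⇒n16  emit P3@[33:36]
[37] read 'c'  n16⇒n1 (fail-walked)
[38] read 'b'  n1⇒n9 (fail-walked)
[39] read 'e'  n9⇒n10
[40] read 'd'  n10⇒n11
[41] read 'b'  n11⇒n12  emit P2@[38:41],P4@[39:41]
[42] read 'b'  n12⇒n9 (fail-walked)
[43] read 'd'  n9⇒n0 (fail-walked)
[44] read 'd'  n0⇒n0
[45] read 'c'  n0⇒n1
[46] read 'e'  n1⇒n2  emit P0@[45:46]
[47] read 'd'  n2⇒n17 (fail-walked)
[48] read 'b'  n17⇒n18  emit P4@[46:48]
[49] read 'a'  n18⇒n3 (fail-walked)
[50] read 'd'  n3⇒n0 (fail-walked)
[51] read 'b'  n0⇒n9
[52] read 'e'  n9⇒n10
[53] read 'd'  n10⇒n11
[54] read 'b'  n11⇒n12  emit P2@[51:54],P4@[52:54]
[55] read 'b'  n12⇒n9 (fail-walked)
[56] read 'e'  n9⇒n10
[57] read 'd'  n10⇒n11
[58] read 'b'  n11⇒n12  emit P2@[55:58],P4@[56:58]
[59] read 'e'  n12⇒n10 (fail-walked)
[60] read 'e'  n10⇒n14 (fail-walked)
[61] read 'a'  n14⇒n15
[62] read 'e'  n15⇒n16  emit P3@[59:62]
[63] read 'e'  n16⇒n14 (fail-walked)

All matches (sorted): [[5,1],[6,0],[12,2],[12,4],[16,0],[20,0],[24,2],[24,4],[30,2],[30,4],[36,3],[41,2],[41,4],[46,0],[48,4],[54,2],[54,4],[58,2],[58,4],[62,3]]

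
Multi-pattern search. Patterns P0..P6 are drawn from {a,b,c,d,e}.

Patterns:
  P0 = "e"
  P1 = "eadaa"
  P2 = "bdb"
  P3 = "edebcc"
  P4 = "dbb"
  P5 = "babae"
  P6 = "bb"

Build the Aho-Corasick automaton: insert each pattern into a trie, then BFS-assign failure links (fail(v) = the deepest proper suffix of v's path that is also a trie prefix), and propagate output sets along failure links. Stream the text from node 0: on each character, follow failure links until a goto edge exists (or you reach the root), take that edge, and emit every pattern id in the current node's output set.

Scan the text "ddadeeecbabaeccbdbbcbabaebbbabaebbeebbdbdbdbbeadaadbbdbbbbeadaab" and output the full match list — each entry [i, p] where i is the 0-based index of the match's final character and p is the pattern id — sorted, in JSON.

Build:
Trie (insert patterns):
  0='ε' goto b→6 d→14 e→1
  1='e' goto a→2 d→9  [P0 ends]
  2='ea' goto d→3
  3='ead' goto a→4
  4='eada' goto a→5
  5='eadaa' goto ·  [P1 ends]
  6='b' goto a→17 b→21 d→7
  7='bd' goto b→8
  8='bdb' goto ·  [P2 ends]
  9='ed' goto e→10
  10='ede' goto b→11
  11='edeb' goto c→12
  12='edebc' goto c→13
  13='edebcc' goto ·  [P3 ends]
  14='d' goto b→15
  15='db' goto b→16
  16='dbb' goto ·  [P4 ends]
  17='ba' goto b→18
  18='bab' goto a→19
  19='baba' goto e→20
  20='babae' goto ·  [P5 ends]
  21='bb' goto ·  [P6 ends]

BFS fail/out derivation:
  n1('e'): parent n0 fail=0; on 'e' 0 → fail=0;  out {0}∪∅={0}
  n6('b'): parent n0 fail=0; on 'b' 0 → fail=0;  out ∅∪∅=∅
  n14('d'): parent n0 fail=0; on 'd' 0 → fail=0;  out ∅∪∅=∅
  n2('ea'): parent n1 fail=0; on 'a' 0 → fail=0;  out ∅∪∅=∅
  n7('bd'): parent n6 fail=0; on 'd' 0 → fail=14;  out ∅∪∅=∅
  n9('ed'): parent n1 fail=0; on 'd' 0 → fail=14;  out ∅∪∅=∅
  n15('db'): parent n14 fail=0; on 'b' 0 → fail=6;  out ∅∪∅=∅
  n17('ba'): parent n6 fail=0; on 'a' 0 → fail=0;  out ∅∪∅=∅
  n21('bb'): parent n6 fail=0; on 'b' 0 → fail=6;  out {6}∪∅={6}
  n3('ead'): parent n2 fail=0; on 'd' 0 → fail=14;  out ∅∪∅=∅
  n8('bdb'): parent n7 fail=14; on 'b' 14 → fail=15;  out {2}∪∅={2}
  n10('ede'): parent n9 fail=14; on 'e' 14→0 → fail=1;  out ∅∪{0}={0}
  n16('dbb'): parent n15 fail=6; on 'b' 6 → fail=21;  out {4}∪{6}={4,6}
  n18('bab'): parent n17 fail=0; on 'b' 0 → fail=6;  out ∅∪∅=∅
  n4('eada'): parent n3 fail=14; on 'a' 14→0 → fail=0;  out ∅∪∅=∅
  n11('edeb'): parent n10 fail=1; on 'b' 1→0 → fail=6;  out ∅∪∅=∅
  n19('baba'): parent n18 fail=6; on 'a' 6 → fail=17;  out ∅∪∅=∅
  n5('eadaa'): parent n4 fail=0; on 'a' 0 → fail=0;  out {1}∪∅={1}
  n12('edebc'): parent n11 fail=6; on 'c' 6→0 → fail=0;  out ∅∪∅=∅
  n20('babae'): parent n19 fail=17; on 'e' 17→0 → fail=1;  out {5}∪{0}={0,5}
  n13('edebcc'): parent n12 fail=0; on 'c' 0 → fail=0;  out {3}∪∅={3}

Run:
pos 0 'd': at 14
pos 1 'd': at 14 (via fail)
pos 2 'a': at 0 (via fail)
pos 3 'd': at 14
pos 4 'e': at 1 (via fail)  ** P0@[4:4]
pos 5 'e': at 1 (via fail)  ** P0@[5:5]
pos 6 'e': at 1 (via fail)  ** P0@[6:6]
pos 7 'c': at 0 (via fail)
pos 8 'b': at 6
pos 9 'a': at 17
pos 10 'b': at 18
pos 11 'a': at 19
pos 12 'e': at 20  ** P0@[12:12],P5@[8:12]
pos 13 'c': at 0 (via fail)
pos 14 'c': at 0
pos 15 'b': at 6
pos 16 'd': at 7
pos 17 'b': at 8  ** P2@[15:17]
pos 18 'b': at 16 (via fail)  ** P4@[16:18],P6@[17:18]
pos 19 'c': at 0 (via fail)
pos 20 'b': at 6
pos 21 'a': at 17
pos 22 'b': at 18
pos 23 'a': at 19
pos 24 'e': at 20  ** P0@[24:24],P5@[20:24]
pos 25 'b': at 6 (via fail)
pos 26 'b': at 21  ** P6@[25:26]
pos 27 'b': at 21 (via fail)  ** P6@[26:27]
pos 28 'a': at 17 (via fail)
pos 29 'b': at 18
pos 30 'a': at 19
pos 31 'e': at 20  ** P0@[31:31],P5@[27:31]
pos 32 'b': at 6 (via fail)
pos 33 'b': at 21  ** P6@[32:33]
pos 34 'e': at 1 (via fail)  ** P0@[34:34]
pos 35 'e': at 1 (via fail)  ** P0@[35:35]
pos 36 'b': at 6 (via fail)
pos 37 'b': at 21  ** P6@[36:37]
pos 38 'd': at 7 (via fail)
pos 39 'b': at 8  ** P2@[37:39]
pos 40 'd': at 7 (via fail)
pos 41 'b': at 8  ** P2@[39:41]
pos 42 'd': at 7 (via fail)
pos 43 'b': at 8  ** P2@[41:43]
pos 44 'b': at 16 (via fail)  ** P4@[42:44],P6@[43:44]
pos 45 'e': at 1 (via fail)  ** P0@[45:45]
pos 46 'a': at 2
pos 47 'd': at 3
pos 48 'a': at 4
pos 49 'a': at 5  ** P1@[45:49]
pos 50 'd': at 14 (via fail)
pos 51 'b': at 15
pos 52 'b': at 16  ** P4@[50:52],P6@[51:52]
pos 53 'd': at 7 (via fail)
pos 54 'b': at 8  ** P2@[52:54]
pos 55 'b': at 16 (via fail)  ** P4@[53:55],P6@[54:55]
pos 56 'b': at 21 (via fail)  ** P6@[55:56]
pos 57 'b': at 21 (via fail)  ** P6@[56:57]
pos 58 'e': at 1 (via fail)  ** P0@[58:58]
pos 59 'a': at 2
pos 60 'd': at 3
pos 61 'a': at 4
pos 62 'a': at 5  ** P1@[58:62]
pos 63 'b': at 6 (via fail)

Result: [[4,0],[5,0],[6,0],[12,0],[12,5],[17,2],[18,4],[18,6],[24,0],[24,5],[26,6],[27,6],[31,0],[31,5],[33,6],[34,0],[35,0],[37,6],[39,2],[41,2],[43,2],[44,4],[44,6],[45,0],[49,1],[52,4],[52,6],[54,2],[55,4],[55,6],[56,6],[57,6],[58,0],[62,1]]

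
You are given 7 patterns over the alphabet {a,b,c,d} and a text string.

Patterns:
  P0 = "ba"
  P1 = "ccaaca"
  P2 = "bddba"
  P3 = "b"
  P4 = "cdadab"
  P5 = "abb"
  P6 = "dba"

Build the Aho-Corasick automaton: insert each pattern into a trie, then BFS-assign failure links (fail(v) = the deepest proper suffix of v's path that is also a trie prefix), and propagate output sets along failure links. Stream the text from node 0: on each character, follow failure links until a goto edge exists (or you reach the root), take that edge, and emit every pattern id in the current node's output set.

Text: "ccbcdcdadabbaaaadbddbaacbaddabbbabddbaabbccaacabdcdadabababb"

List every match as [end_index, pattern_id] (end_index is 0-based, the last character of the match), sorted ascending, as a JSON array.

Build:
Trie (insert patterns):
  0='ε' goto a→18 b→1 c→3 d→21
  1='b' goto a→2 d→9  ←P3
  2='ba' goto ·  ←P0
  3='c' goto c→4 d→13
  4='cc' goto a→5
  5='cca' goto a→6
  6='ccaa' goto c→7
  7='ccaac' goto a→8
  8='ccaaca' goto ·  ←P1
  9='bd' goto d→10
  10='bdd' goto b→11
  11='bddb' goto a→12
  12='bddba' goto ·  ←P2
  13='cd' goto a→14
  14='cda' goto d→15
  15='cdad' goto a→16
  16='cdada' goto b→17
  17='cdadab' goto ·  ←P4
  18='a' goto b→19
  19='ab' goto b→20
  20='abb' goto ·  ←P5
  21='d' goto b→22
  22='db' goto a→23
  23='dba' goto ·  ←P6

BFS fail/out derivation:
  n1('b'): parent n0 fail=0; on 'b' 0 → fail=0;  out {3}∪∅={3}
  n3('c'): parent n0 fail=0; on 'c' 0 → fail=0;  out ∅∪∅=∅
  n18('a'): parent n0 fail=0; on 'a' 0 → fail=0;  out ∅∪∅=∅
  n21('d'): parent n0 fail=0; on 'd' 0 → fail=0;  out ∅∪∅=∅
  n2('ba'): parent n1 fail=0; on 'a' 0 → fail=18;  out {0}∪∅={0}
  n4('cc'): parent n3 fail=0; on 'c' 0 → fail=3;  out ∅∪∅=∅
  n9('bd'): parent n1 fail=0; on 'd' 0 → fail=21;  out ∅∪∅=∅
  n13('cd'): parent n3 fail=0; on 'd' 0 → fail=21;  out ∅∪∅=∅
  n19('ab'): parent n18 fail=0; on 'b' 0 → fail=1;  out ∅∪{3}={3}
  n22('db'): parent n21 fail=0; on 'b' 0 → fail=1;  out ∅∪{3}={3}
  n5('cca'): parent n4 fail=3; on 'a' 3→0 → fail=18;  out ∅∪∅=∅
  n10('bdd'): parent n9 fail=21; on 'd' 21→0 → fail=21;  out ∅∪∅=∅
  n14('cda'): parent n13 fail=21; on 'a' 21→0 → fail=18;  out ∅∪∅=∅
  n20('abb'): parent n19 fail=1; on 'b' 1→0 → fail=1;  out {5}∪{3}={3,5}
  n23('dba'): parent n22 fail=1; on 'a' 1 → fail=2;  out {6}∪{0}={0,6}
  n6('ccaa'): parent n5 fail=18; on 'a' 18→0 → fail=18;  out ∅∪∅=∅
  n11('bddb'): parent n10 fail=21; on 'b' 21 → fail=22;  out ∅∪{3}={3}
  n15('cdad'): parent n14 fail=18; on 'd' 18→0 → fail=21;  out ∅∪∅=∅
  n7('ccaac'): parent n6 fail=18; on 'c' 18→0 → fail=3;  out ∅∪∅=∅
  n12('bddba'): parent n11 fail=22; on 'a' 22 → fail=23;  out {2}∪{0,6}={0,2,6}
  n16('cdada'): parent n15 fail=21; on 'a' 21→0 → fail=18;  out ∅∪∅=∅
  n8('ccaaca'): parent n7 fail=3; on 'a' 3→0 → fail=18;  out {1}∪∅={1}
  n17('cdadab'): parent n16 fail=18; on 'b' 18 → fail=19;  out {4}∪{3}={3,4}

Scan:
[0] read 'c'  n0⇒n3
[1] read 'c'  n3⇒n4
[2] read 'b'  n4⇒n1 (via fail)  → match P3@[2:2]
[3] read 'c'  n1⇒n3 (via fail)
[4] read 'd'  n3⇒n13
[5] read 'c'  n13⇒n3 (via fail)
[6] read 'd'  n3⇒n13
[7] read 'a'  n13⇒n14
[8] read 'd'  n14⇒n15
[9] read 'a'  n15⇒n16
[10] read 'b'  n16⇒n17  → match P3@[10:10],P4@[5:10]
[11] read 'b'  n17⇒n20 (via fail)  → match P3@[11:11],P5@[9:11]
[12] read 'a'  n20⇒n2 (via fail)  → match P0@[11:12]
[13] read 'a'  n2⇒n18 (via fail)
[14] read 'a'  n18⇒n18 (via fail)
[15] read 'a'  n18⇒n18 (via fail)
[16] read 'd'  n18⇒n21 (via fail)
[17] read 'b'  n21⇒n22  → match P3@[17:17]
[18] read 'd'  n22⇒n9 (via fail)
[19] read 'd'  n9⇒n10
[20] read 'b'  n10⇒n11  → match P3@[20:20]
[21] read 'a'  n11⇒n12  → match P0@[20:21],P2@[17:21],P6@[19:21]
[22] read 'a'  n12⇒n18 (via fail)
[23] read 'c'  n18⇒n3 (via fail)
[24] read 'b'  n3⇒n1 (via fail)  → match P3@[24:24]
[25] read 'a'  n1⇒n2  → match P0@[24:25]
[26] read 'd'  n2⇒n21 (via fail)
[27] read 'd'  n21⇒n21 (via fail)
[28] read 'a'  n21⇒n18 (via fail)
[29] read 'b'  n18⇒n19  → match P3@[29:29]
[30] read 'b'  n19⇒n20  → match P3@[30:30],P5@[28:30]
[31] read 'b'  n20⇒n1 (via fail)  → match P3@[31:31]
[32] read 'a'  n1⇒n2  → match P0@[31:32]
[33] read 'b'  n2⇒n19 (via fail)  → match P3@[33:33]
[34] read 'd'  n19⇒n9 (via fail)
[35] read 'd'  n9⇒n10
[36] read 'b'  n10⇒n11  → match P3@[36:36]
[37] read 'a'  n11⇒n12  → match P0@[36:37],P2@[33:37],P6@[35:37]
[38] read 'a'  n12⇒n18 (via fail)
[39] read 'b'  n18⇒n19  → match P3@[39:39]
[40] read 'b'  n19⇒n20  → match P3@[40:40],P5@[38:40]
[41] read 'c'  n20⇒n3 (via fail)
[42] read 'c'  n3⇒n4
[43] read 'a'  n4⇒n5
[44] read 'a'  n5⇒n6
[45] read 'c'  n6⇒n7
[46] read 'a'  n7⇒n8  → match P1@[41:46]
[47] read 'b'  n8⇒n19 (via fail)  → match P3@[47:47]
[48] read 'd'  n19⇒n9 (via fail)
[49] read 'c'  n9⇒n3 (via fail)
[50] read 'd'  n3⇒n13
[51] read 'a'  n13⇒n14
[52] read 'd'  n14⇒n15
[53] read 'a'  n15⇒n16
[54] read 'b'  n16⇒n17  → match P3@[54:54],P4@[49:54]
[55] read 'a'  n17⇒n2 (via fail)  → match P0@[54:55]
[56] read 'b'  n2⇒n19 (via fail)  → match P3@[56:56]
[57] read 'a'  n19⇒n2 (via fail)  → match P0@[56:57]
[58] read 'b'  n2⇒n19 (via fail)  → match P3@[58:58]
[59] read 'b'  n19⇒n20  → match P3@[59:59],P5@[57:59]

Result: [[2,3],[10,3],[10,4],[11,3],[11,5],[12,0],[17,3],[20,3],[21,0],[21,2],[21,6],[24,3],[25,0],[29,3],[30,3],[30,5],[31,3],[32,0],[33,3],[36,3],[37,0],[37,2],[37,6],[39,3],[40,3],[40,5],[46,1],[47,3],[54,3],[54,4],[55,0],[56,3],[57,0],[58,3],[59,3],[59,5]]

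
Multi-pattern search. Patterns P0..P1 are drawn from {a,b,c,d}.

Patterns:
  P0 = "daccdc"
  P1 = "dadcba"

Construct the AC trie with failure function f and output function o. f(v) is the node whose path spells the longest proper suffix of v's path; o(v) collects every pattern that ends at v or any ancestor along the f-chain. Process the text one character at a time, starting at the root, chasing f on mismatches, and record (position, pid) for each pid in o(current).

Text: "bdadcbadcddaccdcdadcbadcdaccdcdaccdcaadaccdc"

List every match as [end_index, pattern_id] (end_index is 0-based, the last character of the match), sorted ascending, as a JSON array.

Build automaton:
Trie (insert patterns):
  n0 'ε': d→1
  n1 'd': a→2
  n2 'da': c→3 d→7
  n3 'dac': c→4
  n4 'dacc': d→5
  n5 'daccd': c→6
  n6 'daccdc': ·  ←P0
  n7 'dad': c→8
  n8 'dadc': b→9
  n9 'dadcb': a→10
  n10 'dadcba': ·  ←P1

Failure links (BFS by depth):
  fail(1) 'd': from fail(0)=0 chase 'd': 0 ⇒ 0;  out=∅∪out(0)=∅
  fail(2) 'da': from fail(1)=0 chase 'a': 0 ⇒ 0;  out=∅∪out(0)=∅
  fail(3) 'dac': from fail(2)=0 chase 'c': 0 ⇒ 0;  out=∅∪out(0)=∅
  fail(7) 'dad': from fail(2)=0 chase 'd': 0 ⇒ 1;  out=∅∪out(1)=∅
  fail(4) 'dacc': from fail(3)=0 chase 'c': 0 ⇒ 0;  out=∅∪out(0)=∅
  fail(8) 'dadc': from fail(7)=1 chase 'c': 1→0 ⇒ 0;  out=∅∪out(0)=∅
  fail(5) 'daccd': from fail(4)=0 chase 'd': 0 ⇒ 1;  out=∅∪out(1)=∅
  fail(9) 'dadcb': from fail(8)=0 chase 'b': 0 ⇒ 0;  out=∅∪out(0)=∅
  fail(6) 'daccdc': from fail(5)=1 chase 'c': 1→0 ⇒ 0;  out={0}∪out(0)={0}
  fail(10) 'dadcba': from fail(9)=0 chase 'a': 0 ⇒ 0;  out={1}∪out(0)={1}

Run:
i=0 'b': node 0→0
i=1 'd': node 0→1
i=2 'a': node 1→2
i=3 'd': node 2→7
i=4 'c': node 7→8
i=5 'b': node 8→9
i=6 'a': node 9→10  → match P1@[1:6]
i=7 'd': node 10→1 (fail-walked)
i=8 'c': node 1→0 (fail-walked)
i=9 'd': node 0→1
i=10 'd': node 1→1 (fail-walked)
i=11 'a': node 1→2
i=12 'c': node 2→3
i=13 'c': node 3→4
i=14 'd': node 4→5
i=15 'c': node 5→6  → match P0@[10:15]
i=16 'd': node 6→1 (fail-walked)
i=17 'a': node 1→2
i=18 'd': node 2→7
i=19 'c': node 7→8
i=20 'b': node 8→9
i=21 'a': node 9→10  → match P1@[16:21]
i=22 'd': node 10→1 (fail-walked)
i=23 'c': node 1→0 (fail-walked)
i=24 'd': node 0→1
i=25 'a': node 1→2
i=26 'c': node 2→3
i=27 'c': node 3→4
i=28 'd': node 4→5
i=29 'c': node 5→6  → match P0@[24:29]
i=30 'd': node 6→1 (fail-walked)
i=31 'a': node 1→2
i=32 'c': node 2→3
i=33 'c': node 3→4
i=34 'd': node 4→5
i=35 'c': node 5→6  → match P0@[30:35]
i=36 'a': node 6→0 (fail-walked)
i=37 'a': node 0→0
i=38 'd': node 0→1
i=39 'a': node 1→2
i=40 'c': node 2→3
i=41 'c': node 3→4
i=42 'd': node 4→5
i=43 'c': node 5→6  → match P0@[38:43]

Result: [[6,1],[15,0],[21,1],[29,0],[35,0],[43,0]]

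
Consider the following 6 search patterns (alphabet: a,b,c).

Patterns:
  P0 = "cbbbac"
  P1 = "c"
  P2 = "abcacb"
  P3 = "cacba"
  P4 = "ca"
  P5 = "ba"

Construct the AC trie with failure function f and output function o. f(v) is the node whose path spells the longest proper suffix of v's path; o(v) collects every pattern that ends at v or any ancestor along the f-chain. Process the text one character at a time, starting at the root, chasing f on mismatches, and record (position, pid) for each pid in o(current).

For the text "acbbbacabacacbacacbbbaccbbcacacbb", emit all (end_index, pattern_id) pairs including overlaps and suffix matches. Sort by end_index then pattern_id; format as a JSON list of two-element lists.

Build:
Trie (insert patterns):
  n0 'ε': a→7 b→17 c→1
  n1 'c': a→13 b→2  [P1 ends]
  n2 'cb': b→3
  n3 'cbb': b→4
  n4 'cbbb': a→5
  n5 'cbbba': c→6
  n6 'cbbbac': ·  [P0 ends]
  n7 'a': b→8
  n8 'ab': c→9
  n9 'abc': a→10
  n10 'abca': c→11
  n11 'abcac': b→12
  n12 'abcacb': ·  [P2 ends]
  n13 'ca': c→14  [P4 ends]
  n14 'cac': b→15
  n15 'cacb': a→16
  n16 'cacba': ·  [P3 ends]
  n17 'b': a→18
  n18 'ba': ·  [P5 ends]

Failure links (BFS by depth):
  fail(1) 'c': from fail(0)=0 chase 'c': 0 ⇒ 0;  out={1}∪out(0)={1}
  fail(7) 'a': from fail(0)=0 chase 'a': 0 ⇒ 0;  out=∅∪out(0)=∅
  fail(17) 'b': from fail(0)=0 chase 'b': 0 ⇒ 0;  out=∅∪out(0)=∅
  fail(2) 'cb': from fail(1)=0 chase 'b': 0 ⇒ 17;  out=∅∪out(17)=∅
  fail(8) 'ab': from fail(7)=0 chase 'b': 0 ⇒ 17;  out=∅∪out(17)=∅
  fail(13) 'ca': from fail(1)=0 chase 'a': 0 ⇒ 7;  out={4}∪out(7)={4}
  fail(18) 'ba': from fail(17)=0 chase 'a': 0 ⇒ 7;  out={5}∪out(7)={5}
  fail(3) 'cbb': from fail(2)=17 chase 'b': 17→0 ⇒ 17;  out=∅∪out(17)=∅
  fail(9) 'abc': from fail(8)=17 chase 'c': 17→0 ⇒ 1;  out=∅∪out(1)={1}
  fail(14) 'cac': from fail(13)=7 chase 'c': 7→0 ⇒ 1;  out=∅∪out(1)={1}
  fail(4) 'cbbb': from fail(3)=17 chase 'b': 17→0 ⇒ 17;  out=∅∪out(17)=∅
  fail(10) 'abca': from fail(9)=1 chase 'a': 1 ⇒ 13;  out=∅∪out(13)={4}
  fail(15) 'cacb': from fail(14)=1 chase 'b': 1 ⇒ 2;  out=∅∪out(2)=∅
  fail(5) 'cbbba': from fail(4)=17 chase 'a': 17 ⇒ 18;  out=∅∪out(18)={5}
  fail(11) 'abcac': from fail(10)=13 chase 'c': 13 ⇒ 14;  out=∅∪out(14)={1}
  fail(16) 'cacba': from fail(15)=2 chase 'a': 2→17 ⇒ 18;  out={3}∪out(18)={3,5}
  fail(6) 'cbbbac': from fail(5)=18 chase 'c': 18→7→0 ⇒ 1;  out={0}∪out(1)={0,1}
  fail(12) 'abcacb': from fail(11)=14 chase 'b': 14 ⇒ 15;  out={2}∪out(15)={2}

Run:
i=0 'a': node 0→7
i=1 'c': node 7→1 ·f  → match P1@[1:1]
i=2 'b': node 1→2
i=3 'b': node 2→3
i=4 'b': node 3→4
i=5 'a': node 4→5  → match P5@[4:5]
i=6 'c': node 5→6  → match P0@[1:6],P1@[6:6]
i=7 'a': node 6→13 ·f  → match P4@[6:7]
i=8 'b': node 13→8 ·f
i=9 'a': node 8→18 ·f  → match P5@[8:9]
i=10 'c': node 18→1 ·f  → match P1@[10:10]
i=11 'a': node 1→13  → match P4@[10:11]
i=12 'c': node 13→14  → match P1@[12:12]
i=13 'b': node 14→15
i=14 'a': node 15→16  → match P3@[10:14],P5@[13:14]
i=15 'c': node 16→1 ·f  → match P1@[15:15]
i=16 'a': node 1→13  → match P4@[15:16]
i=17 'c': node 13→14  → match P1@[17:17]
i=18 'b': node 14→15
i=19 'b': node 15→3 ·f
i=20 'b': node 3→4
i=21 'a': node 4→5  → match P5@[20:21]
i=22 'c': node 5→6  → match P0@[17:22],P1@[22:22]
i=23 'c': node 6→1 ·f  → match P1@[23:23]
i=24 'b': node 1→2
i=25 'b': node 2→3
i=26 'c': node 3→1 ·f  → match P1@[26:26]
i=27 'a': node 1→13  → match P4@[26:27]
i=28 'c': node 13→14  → match P1@[28:28]
i=29 'a': node 14→13 ·f  → match P4@[28:29]
i=30 'c': node 13→14  → match P1@[30:30]
i=31 'b': node 14→15
i=32 'b': node 15→3 ·f

All matches (sorted): [[1,1],[5,5],[6,0],[6,1],[7,4],[9,5],[10,1],[11,4],[12,1],[14,3],[14,5],[15,1],[16,4],[17,1],[21,5],[22,0],[22,1],[23,1],[26,1],[27,4],[28,1],[29,4],[30,1]]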